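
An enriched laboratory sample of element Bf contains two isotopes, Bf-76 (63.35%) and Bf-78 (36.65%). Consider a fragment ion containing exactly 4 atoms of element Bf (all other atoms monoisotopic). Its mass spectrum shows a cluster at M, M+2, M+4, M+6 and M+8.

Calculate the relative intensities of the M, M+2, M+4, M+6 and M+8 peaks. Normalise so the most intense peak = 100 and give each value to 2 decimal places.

Expanding (0.6335 + 0.3665)^4:
P(M) = 0.6335^4 = 0.161060
P(M+2) = 4 × 0.6335^3 × 0.3665^1 = 0.372712
P(M+4) = 6 × 0.6335^2 × 0.3665^2 = 0.323439
P(M+6) = 4 × 0.6335^1 × 0.3665^3 = 0.124747
P(M+8) = 0.3665^4 = 0.018042
The M+2 peak is largest (0.372712); scaling to 100 gives 43.21 : 100.00 : 86.78 : 33.47 : 4.84.

43.21 : 100.00 : 86.78 : 33.47 : 4.84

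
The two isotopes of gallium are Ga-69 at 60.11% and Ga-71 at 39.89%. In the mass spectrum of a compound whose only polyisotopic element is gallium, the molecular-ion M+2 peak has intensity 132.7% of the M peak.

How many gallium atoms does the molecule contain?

For n independent Ga atoms, I(M+2)/I(M) = n · (abundance Ga-71) / (abundance Ga-69) = n · 0.3989/0.6011.
n = 1.327 × 0.6011/0.3989 = 2.00 ≈ 2

2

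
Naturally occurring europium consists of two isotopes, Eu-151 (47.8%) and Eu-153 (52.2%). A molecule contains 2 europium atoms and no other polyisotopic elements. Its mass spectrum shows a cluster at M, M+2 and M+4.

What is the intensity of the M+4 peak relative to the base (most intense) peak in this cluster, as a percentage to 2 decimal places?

(0.478 + 0.522)^2 gives M 0.2285, M+2 0.4990, M+4 0.2725; the largest is M+2.
P(M+2) = C(2,1) × 0.478^1 × 0.522^1 = 2 × 0.4780 × 0.5220 = 0.499032 (base)
P(M+4) = C(2,2) × 0.478^0 × 0.522^2 = 1 × 1.0000 × 0.272484 = 0.272484
Relative intensity = 0.272484 / 0.499032 × 100 = 54.60

54.60%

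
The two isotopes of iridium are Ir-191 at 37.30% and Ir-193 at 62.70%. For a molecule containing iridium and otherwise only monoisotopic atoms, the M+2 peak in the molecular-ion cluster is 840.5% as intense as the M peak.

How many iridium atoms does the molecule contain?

5

For n independent Ir atoms, I(M+2)/I(M) = n · (abundance Ir-193) / (abundance Ir-191) = n · 0.6270/0.3730.
n = 8.405 × 0.3730/0.6270 = 5.00 ≈ 5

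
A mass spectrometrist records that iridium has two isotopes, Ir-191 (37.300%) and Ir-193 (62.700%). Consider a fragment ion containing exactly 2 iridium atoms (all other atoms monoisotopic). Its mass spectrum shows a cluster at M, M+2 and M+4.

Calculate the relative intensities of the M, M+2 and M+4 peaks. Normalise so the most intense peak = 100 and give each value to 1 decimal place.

29.7 : 100.0 : 84.0

Each Ir atom is independently Ir-191 (p = 0.37300) or Ir-193 (q = 0.62700); the cluster is the binomial expansion (p + q)^2.
P(M) = 0.37300^2 = 0.139129
P(M+2) = 2 × 0.37300^1 × 0.62700^1 = 0.467742
P(M+4) = 0.62700^2 = 0.393129
The M+2 peak is largest (0.467742); scaling to 100 gives 29.7 : 100.0 : 84.0.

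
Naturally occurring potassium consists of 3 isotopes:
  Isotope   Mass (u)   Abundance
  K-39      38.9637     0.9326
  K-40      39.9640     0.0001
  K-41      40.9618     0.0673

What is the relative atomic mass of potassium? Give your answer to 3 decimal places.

Ar = Σ fᵢ·mᵢ = 0.9326 × 38.9637 + 0.0001 × 39.9640 + 0.0673 × 40.9618
= 36.33755 + 0.00400 + 2.75673 = 39.09828 u

39.098 u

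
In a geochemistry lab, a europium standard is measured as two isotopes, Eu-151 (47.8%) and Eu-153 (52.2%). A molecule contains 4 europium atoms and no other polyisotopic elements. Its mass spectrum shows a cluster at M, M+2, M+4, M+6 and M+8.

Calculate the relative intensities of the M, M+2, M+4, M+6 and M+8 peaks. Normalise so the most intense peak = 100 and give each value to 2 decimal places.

Each Eu atom is independently Eu-151 (p = 0.478) or Eu-153 (q = 0.522); the cluster is the binomial expansion (p + q)^4.
P(M) = 0.478^4 = 0.052205
P(M+2) = 4 × 0.478^3 × 0.522^1 = 0.228042
P(M+4) = 6 × 0.478^2 × 0.522^2 = 0.373549
P(M+6) = 4 × 0.478^1 × 0.522^3 = 0.271956
P(M+8) = 0.522^4 = 0.074248
The M+4 peak is largest (0.373549); scaling to 100 gives 13.98 : 61.05 : 100.00 : 72.80 : 19.88.

13.98 : 61.05 : 100.00 : 72.80 : 19.88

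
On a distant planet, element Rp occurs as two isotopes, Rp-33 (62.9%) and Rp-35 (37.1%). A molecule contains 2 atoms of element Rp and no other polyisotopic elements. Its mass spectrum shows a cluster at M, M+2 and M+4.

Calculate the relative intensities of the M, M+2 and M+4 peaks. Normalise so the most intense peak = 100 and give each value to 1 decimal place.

84.8 : 100.0 : 29.5

Expanding (0.629 + 0.371)^2:
P(M) = 0.629^2 = 0.395641
P(M+2) = 2 × 0.629^1 × 0.371^1 = 0.466718
P(M+4) = 0.371^2 = 0.137641
The M+2 peak is largest (0.466718); scaling to 100 gives 84.8 : 100.0 : 29.5.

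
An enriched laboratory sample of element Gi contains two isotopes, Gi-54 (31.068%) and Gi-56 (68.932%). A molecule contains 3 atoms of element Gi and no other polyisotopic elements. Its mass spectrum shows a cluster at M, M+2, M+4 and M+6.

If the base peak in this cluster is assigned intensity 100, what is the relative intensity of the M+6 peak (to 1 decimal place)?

74.0

Binomial terms of (0.31068 + 0.68932)^3: M 0.0300, M+2 0.1996, M+4 0.4429, M+6 0.3275 → M+4 is the base peak.
P(M+4) = C(3,2) × 0.31068^1 × 0.68932^2 = 3 × 0.31068 × 0.47516206 = 0.442870 (base)
P(M+6) = C(3,3) × 0.31068^0 × 0.68932^3 = 1 × 1.0000 × 0.32753871 = 0.327539
Relative intensity = 0.327539 / 0.442870 × 100 = 74.0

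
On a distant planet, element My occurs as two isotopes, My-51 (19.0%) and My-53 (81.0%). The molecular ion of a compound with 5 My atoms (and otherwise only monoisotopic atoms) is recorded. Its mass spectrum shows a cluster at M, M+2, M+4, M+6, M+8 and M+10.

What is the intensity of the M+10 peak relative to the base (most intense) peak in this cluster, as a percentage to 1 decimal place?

Term probabilities: M 0.0002, M+2 0.0053, M+4 0.0450, M+6 0.1919, M+8 0.4089, M+10 0.3487. Base peak = M+8.
P(M+8) = C(5,4) × 0.190^1 × 0.810^4 = 5 × 0.1900 × 0.43046721 = 0.408944 (base)
P(M+10) = C(5,5) × 0.190^0 × 0.810^5 = 1 × 1.0000 × 0.34867844 = 0.348678
Relative intensity = 0.348678 / 0.408944 × 100 = 85.3

85.3%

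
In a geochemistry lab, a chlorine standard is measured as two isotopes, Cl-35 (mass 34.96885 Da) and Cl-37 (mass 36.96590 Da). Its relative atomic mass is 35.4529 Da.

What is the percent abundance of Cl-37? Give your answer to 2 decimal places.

Let x be the fractional abundance of Cl-35; then Cl-37 has abundance 1 − x.
34.96885·x + 36.96590·(1 − x) = 35.4529
(34.96885 − 36.96590)·x = 35.4529 − 36.96590
x = -1.51300 / -1.99705 = 0.75762 → 75.76% Cl-35, 24.24% Cl-37.

24.24%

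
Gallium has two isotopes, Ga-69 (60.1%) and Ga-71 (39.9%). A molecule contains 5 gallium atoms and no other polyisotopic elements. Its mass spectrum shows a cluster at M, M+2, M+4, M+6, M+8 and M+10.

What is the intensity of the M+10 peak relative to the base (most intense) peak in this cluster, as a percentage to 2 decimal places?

(0.601 + 0.399)^5 gives M 0.0784, M+2 0.2603, M+4 0.3456, M+6 0.2294, M+8 0.0762, M+10 0.0101; the largest is M+4.
P(M+4) = C(5,2) × 0.601^3 × 0.399^2 = 10 × 0.2170818 × 0.159201 = 0.345596 (base)
P(M+10) = C(5,5) × 0.601^0 × 0.399^5 = 1 × 1.0000 × 0.01011264 = 0.010113
Relative intensity = 0.010113 / 0.345596 × 100 = 2.93

2.93%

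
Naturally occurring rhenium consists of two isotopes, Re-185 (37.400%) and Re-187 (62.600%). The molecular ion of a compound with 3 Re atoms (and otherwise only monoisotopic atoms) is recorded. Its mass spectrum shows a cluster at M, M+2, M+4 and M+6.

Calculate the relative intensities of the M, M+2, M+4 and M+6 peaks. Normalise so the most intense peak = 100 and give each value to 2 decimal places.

11.90 : 59.74 : 100.00 : 55.79

Each Re atom is independently Re-185 (p = 0.37400) or Re-187 (q = 0.62600); the cluster is the binomial expansion (p + q)^3.
P(M) = 0.37400^3 = 0.052314
P(M+2) = 3 × 0.37400^2 × 0.62600^1 = 0.262687
P(M+4) = 3 × 0.37400^1 × 0.62600^2 = 0.439685
P(M+6) = 0.62600^3 = 0.245314
The M+4 peak is largest (0.439685); scaling to 100 gives 11.90 : 59.74 : 100.00 : 55.79.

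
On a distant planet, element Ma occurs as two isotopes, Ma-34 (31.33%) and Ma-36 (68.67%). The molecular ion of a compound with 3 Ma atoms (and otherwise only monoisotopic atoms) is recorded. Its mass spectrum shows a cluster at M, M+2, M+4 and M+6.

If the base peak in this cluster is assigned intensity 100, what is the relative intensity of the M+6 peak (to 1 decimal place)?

73.1

Binomial terms of (0.3133 + 0.6867)^3: M 0.0308, M+2 0.2022, M+4 0.4432, M+6 0.3238 → M+4 is the base peak.
P(M+4) = C(3,2) × 0.3133^1 × 0.6867^2 = 3 × 0.3133 × 0.47155689 = 0.443216 (base)
P(M+6) = C(3,3) × 0.3133^0 × 0.6867^3 = 1 × 1.0000 × 0.32381812 = 0.323818
Relative intensity = 0.323818 / 0.443216 × 100 = 73.1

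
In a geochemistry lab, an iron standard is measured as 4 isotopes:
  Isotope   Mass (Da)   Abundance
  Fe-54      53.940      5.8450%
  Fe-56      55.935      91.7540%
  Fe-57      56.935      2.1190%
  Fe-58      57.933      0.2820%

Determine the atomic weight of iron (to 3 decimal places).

Weight each isotope mass by its fractional abundance: 0.058450 × 53.940 + 0.917540 × 55.935 + 0.021190 × 56.935 + 0.002820 × 57.933
= 3.1528 + 51.3226 + 1.2065 + 0.1634 = 55.8453 Da

55.845 Da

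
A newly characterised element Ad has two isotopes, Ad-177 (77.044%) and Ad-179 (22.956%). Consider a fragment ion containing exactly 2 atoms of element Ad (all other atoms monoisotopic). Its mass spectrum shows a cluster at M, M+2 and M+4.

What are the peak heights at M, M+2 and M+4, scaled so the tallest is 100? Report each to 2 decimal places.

100.00 : 59.59 : 8.88

Each Ad atom is independently Ad-177 (p = 0.77044) or Ad-179 (q = 0.22956); the cluster is the binomial expansion (p + q)^2.
P(M) = 0.77044^2 = 0.593578
P(M+2) = 2 × 0.77044^1 × 0.22956^1 = 0.353724
P(M+4) = 0.22956^2 = 0.052698
The M peak is largest (0.593578); scaling to 100 gives 100.00 : 59.59 : 8.88.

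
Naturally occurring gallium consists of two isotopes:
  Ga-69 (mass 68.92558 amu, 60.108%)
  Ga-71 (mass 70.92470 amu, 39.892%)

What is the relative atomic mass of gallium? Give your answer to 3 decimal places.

69.723 amu

Average mass = Σ (abundance × isotope mass) = 0.60108 × 68.92558 + 0.39892 × 70.92470
= 41.429788 + 28.293281 = 69.723069 amu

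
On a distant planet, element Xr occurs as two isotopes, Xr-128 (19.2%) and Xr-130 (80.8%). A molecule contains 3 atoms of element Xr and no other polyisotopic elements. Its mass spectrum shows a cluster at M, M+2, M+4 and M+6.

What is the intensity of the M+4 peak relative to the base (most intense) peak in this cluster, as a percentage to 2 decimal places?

(0.192 + 0.808)^3 gives M 0.0071, M+2 0.0894, M+4 0.3760, M+6 0.5275; the largest is M+6.
P(M+6) = C(3,3) × 0.192^0 × 0.808^3 = 1 × 1.0000 × 0.52751411 = 0.527514 (base)
P(M+4) = C(3,2) × 0.192^1 × 0.808^2 = 3 × 0.1920 × 0.652864 = 0.376050
Relative intensity = 0.376050 / 0.527514 × 100 = 71.29

71.29%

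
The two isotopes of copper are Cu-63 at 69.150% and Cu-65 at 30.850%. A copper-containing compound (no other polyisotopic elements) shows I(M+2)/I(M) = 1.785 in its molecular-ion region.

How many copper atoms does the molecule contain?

For n independent Cu atoms, I(M+2)/I(M) = n · (abundance Cu-65) / (abundance Cu-63) = n · 0.30850/0.69150.
n = 1.785 × 0.69150/0.30850 = 4.00 ≈ 4

4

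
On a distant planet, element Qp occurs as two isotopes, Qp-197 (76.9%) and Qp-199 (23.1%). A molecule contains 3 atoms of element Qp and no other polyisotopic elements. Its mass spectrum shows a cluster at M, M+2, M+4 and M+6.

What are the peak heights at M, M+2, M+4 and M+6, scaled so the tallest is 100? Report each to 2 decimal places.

The 3 Qp atoms are independent, so intensities follow the terms of (0.769 + 0.231)^3.
P(M) = 0.769^3 = 0.454757
P(M+2) = 3 × 0.769^2 × 0.231^1 = 0.409813
P(M+4) = 3 × 0.769^1 × 0.231^2 = 0.123104
P(M+6) = 0.231^3 = 0.012326
The M peak is largest (0.454757); scaling to 100 gives 100.00 : 90.12 : 27.07 : 2.71.

100.00 : 90.12 : 27.07 : 2.71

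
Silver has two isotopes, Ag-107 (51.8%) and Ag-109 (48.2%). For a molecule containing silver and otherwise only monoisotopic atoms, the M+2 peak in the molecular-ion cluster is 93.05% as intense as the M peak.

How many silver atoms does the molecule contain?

For n independent Ag atoms, I(M+2)/I(M) = n · (abundance Ag-109) / (abundance Ag-107) = n · 0.482/0.518.
n = 0.9305 × 0.518/0.482 = 1.00 ≈ 1

1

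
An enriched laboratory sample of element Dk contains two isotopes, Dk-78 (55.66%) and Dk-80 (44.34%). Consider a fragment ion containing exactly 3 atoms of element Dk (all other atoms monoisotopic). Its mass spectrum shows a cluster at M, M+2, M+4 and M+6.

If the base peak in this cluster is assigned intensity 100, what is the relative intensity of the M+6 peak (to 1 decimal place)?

Binomial terms of (0.5566 + 0.4434)^3: M 0.1724, M+2 0.4121, M+4 0.3283, M+6 0.0872 → M+2 is the base peak.
P(M+2) = C(3,1) × 0.5566^2 × 0.4434^1 = 3 × 0.30980356 × 0.4434 = 0.412101 (base)
P(M+6) = C(3,3) × 0.5566^0 × 0.4434^3 = 1 × 1.0000 × 0.08717402 = 0.087174
Relative intensity = 0.087174 / 0.412101 × 100 = 21.2

21.2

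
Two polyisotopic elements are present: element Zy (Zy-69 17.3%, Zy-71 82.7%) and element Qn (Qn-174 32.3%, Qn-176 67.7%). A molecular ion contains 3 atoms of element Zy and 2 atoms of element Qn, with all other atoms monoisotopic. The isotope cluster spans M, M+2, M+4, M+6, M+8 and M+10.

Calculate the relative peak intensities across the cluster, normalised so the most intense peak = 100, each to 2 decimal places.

Element Zy pattern (n=3): 0.00517772 : 0.07425385 : 0.35495915 : 0.56560928
Element Qn pattern (n=2): 0.104329 : 0.437342 : 0.458329
Convolve the two distributions (both contribute in 2-u steps):
  M: 0.00517772×0.104329 = 0.000540
  M+2: 0.00517772×0.437342 + 0.07425385×0.104329 = 0.010011
  M+4: 0.00517772×0.458329 + 0.07425385×0.437342 + 0.35495915×0.104329 = 0.071880
  M+6: 0.07425385×0.458329 + 0.35495915×0.437342 + 0.56560928×0.104329 = 0.248281
  M+8: 0.35495915×0.458329 + 0.56560928×0.437342 = 0.410053
  M+10: 0.56560928×0.458329 = 0.259235
Scale to base peak (0.410053) = 100: 0.13 : 2.44 : 17.53 : 60.55 : 100.00 : 63.22

0.13 : 2.44 : 17.53 : 60.55 : 100.00 : 63.22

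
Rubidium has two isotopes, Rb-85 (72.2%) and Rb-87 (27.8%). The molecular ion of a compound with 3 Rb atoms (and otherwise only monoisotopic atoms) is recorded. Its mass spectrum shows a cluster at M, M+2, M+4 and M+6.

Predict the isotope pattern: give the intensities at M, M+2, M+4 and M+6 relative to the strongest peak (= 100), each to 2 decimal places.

The 3 Rb atoms are independent, so intensities follow the terms of (0.722 + 0.278)^3.
P(M) = 0.722^3 = 0.376367
P(M+2) = 3 × 0.722^2 × 0.278^1 = 0.434751
P(M+4) = 3 × 0.722^1 × 0.278^2 = 0.167397
P(M+6) = 0.278^3 = 0.021485
The M+2 peak is largest (0.434751); scaling to 100 gives 86.57 : 100.00 : 38.50 : 4.94.

86.57 : 100.00 : 38.50 : 4.94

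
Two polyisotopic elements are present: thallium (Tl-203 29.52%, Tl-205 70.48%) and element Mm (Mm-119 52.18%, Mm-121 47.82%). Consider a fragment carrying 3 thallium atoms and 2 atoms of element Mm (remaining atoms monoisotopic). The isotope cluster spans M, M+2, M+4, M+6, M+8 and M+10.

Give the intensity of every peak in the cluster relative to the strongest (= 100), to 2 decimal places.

1.96 : 17.65 : 60.96 : 100.00 : 77.12 : 22.43

Thallium pattern (n=3): 0.02572463 : 0.18425524 : 0.43991564 : 0.35010449
Element Mm pattern (n=2): 0.27227524 : 0.49904952 : 0.22867524
Convolve the two distributions (both contribute in 2-u steps):
  M: 0.02572463×0.27227524 = 0.007004
  M+2: 0.02572463×0.49904952 + 0.18425524×0.27227524 = 0.063006
  M+4: 0.02572463×0.22867524 + 0.18425524×0.49904952 + 0.43991564×0.27227524 = 0.217613
  M+6: 0.18425524×0.22867524 + 0.43991564×0.49904952 + 0.35010449×0.27227524 = 0.356999
  M+8: 0.43991564×0.22867524 + 0.35010449×0.49904952 = 0.275317
  M+10: 0.35010449×0.22867524 = 0.080060
Scale to base peak (0.356999) = 100: 1.96 : 17.65 : 60.96 : 100.00 : 77.12 : 22.43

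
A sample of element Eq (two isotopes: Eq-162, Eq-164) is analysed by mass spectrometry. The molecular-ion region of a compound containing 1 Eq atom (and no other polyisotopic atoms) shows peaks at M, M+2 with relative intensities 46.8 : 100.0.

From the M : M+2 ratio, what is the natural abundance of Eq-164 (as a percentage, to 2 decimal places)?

Write p for the Eq-162 fraction. I(M+2)/I(M) = [C(1,1)·p^0·(1−p)] / p^1 = 1·(1−p)/p = 100.0/46.8 = 2.1368
(1−p)/p = 2.1368/1 = 2.1368  ⇒  p = 1/(1 + 2.1368) = 0.3188
Eq-162: 31.88%, Eq-164: 68.12%.

68.12%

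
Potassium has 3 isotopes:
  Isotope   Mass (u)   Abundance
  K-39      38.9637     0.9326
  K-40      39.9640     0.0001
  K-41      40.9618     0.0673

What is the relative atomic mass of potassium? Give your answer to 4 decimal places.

39.0983 u

Weight each isotope mass by its fractional abundance: 0.9326 × 38.9637 + 0.0001 × 39.9640 + 0.0673 × 40.9618
= 36.33755 + 0.00400 + 2.75673 = 39.09828 u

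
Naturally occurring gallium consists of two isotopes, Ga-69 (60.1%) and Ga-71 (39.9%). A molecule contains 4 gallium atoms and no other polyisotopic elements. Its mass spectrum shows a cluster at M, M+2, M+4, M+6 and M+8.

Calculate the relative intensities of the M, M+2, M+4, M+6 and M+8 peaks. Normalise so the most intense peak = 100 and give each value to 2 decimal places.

37.66 : 100.00 : 99.58 : 44.08 : 7.32

Expanding (0.601 + 0.399)^4:
P(M) = 0.601^4 = 0.130466
P(M+2) = 4 × 0.601^3 × 0.399^1 = 0.346463
P(M+4) = 6 × 0.601^2 × 0.399^2 = 0.345021
P(M+6) = 4 × 0.601^1 × 0.399^3 = 0.152705
P(M+8) = 0.399^4 = 0.025345
The M+2 peak is largest (0.346463); scaling to 100 gives 37.66 : 100.00 : 99.58 : 44.08 : 7.32.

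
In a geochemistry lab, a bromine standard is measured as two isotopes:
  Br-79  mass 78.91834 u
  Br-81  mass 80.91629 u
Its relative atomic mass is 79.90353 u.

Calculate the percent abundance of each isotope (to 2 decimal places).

Br-79: 50.69%, Br-81: 49.31%

Let x be the fractional abundance of Br-79; then Br-81 has abundance 1 − x.
78.91834·x + 80.91629·(1 − x) = 79.90353
(78.91834 − 80.91629)·x = 79.90353 − 80.91629
x = -1.01276 / -1.99795 = 0.50690 → 50.69% Br-79, 49.31% Br-81.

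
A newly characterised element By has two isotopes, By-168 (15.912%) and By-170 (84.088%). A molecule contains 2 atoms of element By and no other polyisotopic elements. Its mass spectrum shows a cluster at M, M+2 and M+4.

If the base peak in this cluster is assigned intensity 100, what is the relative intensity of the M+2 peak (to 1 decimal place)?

37.8

(0.15912 + 0.84088)^2 gives M 0.0253, M+2 0.2676, M+4 0.7071; the largest is M+4.
P(M+4) = C(2,2) × 0.15912^0 × 0.84088^2 = 1 × 1.0000 × 0.70707917 = 0.707079 (base)
P(M+2) = C(2,1) × 0.15912^1 × 0.84088^1 = 2 × 0.15912 × 0.84088 = 0.267602
Relative intensity = 0.267602 / 0.707079 × 100 = 37.8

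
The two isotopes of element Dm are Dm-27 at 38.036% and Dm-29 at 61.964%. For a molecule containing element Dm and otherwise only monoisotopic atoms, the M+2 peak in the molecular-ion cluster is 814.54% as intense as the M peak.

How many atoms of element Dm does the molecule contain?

5

With n Dm atoms, P(M+2)/P(M) = C(n,1)·p^(n−1)q / p^n = n·q/p = n · 0.61964/0.38036.
n = 8.1454 × 0.38036/0.61964 = 5.00 ≈ 5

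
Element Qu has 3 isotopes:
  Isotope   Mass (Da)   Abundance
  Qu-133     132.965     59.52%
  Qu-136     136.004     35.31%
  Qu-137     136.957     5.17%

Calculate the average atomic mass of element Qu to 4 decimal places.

The abundance-weighted mean is 0.5952 × 132.965 + 0.3531 × 136.004 + 0.0517 × 136.957
= 79.14077 + 48.02301 + 7.08068 = 134.24446 Da

134.2445 Da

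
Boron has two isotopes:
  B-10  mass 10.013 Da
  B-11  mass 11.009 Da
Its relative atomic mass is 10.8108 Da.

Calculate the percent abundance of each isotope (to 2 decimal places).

Writing the weighted mean with unknown fraction x of B-10:
10.013·x + 11.009·(1 − x) = 10.8108
(10.013 − 11.009)·x = 10.8108 − 11.009
x = -0.1982 / -0.996 = 0.19900 → 19.90% B-10, 80.10% B-11.

B-10: 19.90%, B-11: 80.10%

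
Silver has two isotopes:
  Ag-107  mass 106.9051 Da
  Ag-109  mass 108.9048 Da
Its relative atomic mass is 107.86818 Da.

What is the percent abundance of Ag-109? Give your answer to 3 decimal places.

Let x be the fractional abundance of Ag-107; then Ag-109 has abundance 1 − x.
106.9051·x + 108.9048·(1 − x) = 107.86818
(106.9051 − 108.9048)·x = 107.86818 − 108.9048
x = -1.03662 / -1.9997 = 0.51839 → 51.839% Ag-107, 48.161% Ag-109.

48.161%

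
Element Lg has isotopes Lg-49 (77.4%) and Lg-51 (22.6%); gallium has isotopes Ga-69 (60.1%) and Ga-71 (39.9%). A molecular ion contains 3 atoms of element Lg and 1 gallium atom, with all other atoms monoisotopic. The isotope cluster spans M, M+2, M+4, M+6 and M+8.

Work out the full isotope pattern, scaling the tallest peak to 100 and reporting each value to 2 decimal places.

Element Lg pattern (n=3): 0.46368482 : 0.40617353 : 0.11859847 : 0.01154318
Gallium pattern (n=1): 0.6010 : 0.3990
Convolve the two distributions (both contribute in 2-u steps):
  M: 0.46368482×0.6010 = 0.278675
  M+2: 0.46368482×0.3990 + 0.40617353×0.6010 = 0.429121
  M+4: 0.40617353×0.3990 + 0.11859847×0.6010 = 0.233341
  M+6: 0.11859847×0.3990 + 0.01154318×0.6010 = 0.054258
  M+8: 0.01154318×0.3990 = 0.004606
Scale to base peak (0.429121) = 100: 64.94 : 100.00 : 54.38 : 12.64 : 1.07

64.94 : 100.00 : 54.38 : 12.64 : 1.07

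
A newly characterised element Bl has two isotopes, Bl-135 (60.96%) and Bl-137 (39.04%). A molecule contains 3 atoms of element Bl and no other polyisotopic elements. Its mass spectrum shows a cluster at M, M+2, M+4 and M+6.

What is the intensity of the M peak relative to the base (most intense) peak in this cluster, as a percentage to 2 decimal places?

52.05%

Term probabilities: M 0.2265, M+2 0.4352, M+4 0.2787, M+6 0.0595. Base peak = M+2.
P(M+2) = C(3,1) × 0.6096^2 × 0.3904^1 = 3 × 0.37161216 × 0.3904 = 0.435232 (base)
P(M) = C(3,0) × 0.6096^3 × 0.3904^0 = 1 × 0.22653477 × 1.0000 = 0.226535
Relative intensity = 0.226535 / 0.435232 × 100 = 52.05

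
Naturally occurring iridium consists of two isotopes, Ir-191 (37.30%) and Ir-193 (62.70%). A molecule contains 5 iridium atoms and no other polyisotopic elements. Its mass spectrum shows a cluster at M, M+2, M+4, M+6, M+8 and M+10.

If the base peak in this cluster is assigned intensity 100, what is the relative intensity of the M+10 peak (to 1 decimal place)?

28.3

Term probabilities: M 0.0072, M+2 0.0607, M+4 0.2040, M+6 0.3429, M+8 0.2882, M+10 0.0969. Base peak = M+6.
P(M+6) = C(5,3) × 0.3730^2 × 0.6270^3 = 10 × 0.139129 × 0.24649188 = 0.342942 (base)
P(M+10) = C(5,5) × 0.3730^0 × 0.6270^5 = 1 × 1.0000 × 0.09690311 = 0.096903
Relative intensity = 0.096903 / 0.342942 × 100 = 28.3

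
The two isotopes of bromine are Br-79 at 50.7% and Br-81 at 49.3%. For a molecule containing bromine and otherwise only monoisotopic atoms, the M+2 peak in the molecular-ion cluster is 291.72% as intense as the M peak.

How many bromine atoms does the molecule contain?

3

With n Br atoms, P(M+2)/P(M) = C(n,1)·p^(n−1)q / p^n = n·q/p = n · 0.493/0.507.
n = 2.9172 × 0.507/0.493 = 3.00 ≈ 3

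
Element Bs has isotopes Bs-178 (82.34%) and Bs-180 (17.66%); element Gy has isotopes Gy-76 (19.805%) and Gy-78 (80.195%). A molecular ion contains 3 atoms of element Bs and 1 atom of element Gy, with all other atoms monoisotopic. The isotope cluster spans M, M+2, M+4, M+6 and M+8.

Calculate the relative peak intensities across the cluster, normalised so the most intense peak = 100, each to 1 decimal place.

21.3 : 100.0 : 58.5 : 12.1 : 0.9

Element Bs pattern (n=3): 0.55825496 : 0.35919781 : 0.07703951 : 0.00550772
Element Gy pattern (n=1): 0.19805 : 0.80195
Convolve the two distributions (both contribute in 2-u steps):
  M: 0.55825496×0.19805 = 0.110562
  M+2: 0.55825496×0.80195 + 0.35919781×0.19805 = 0.518832
  M+4: 0.35919781×0.80195 + 0.07703951×0.19805 = 0.303316
  M+6: 0.07703951×0.80195 + 0.00550772×0.19805 = 0.062873
  M+8: 0.00550772×0.80195 = 0.004417
Scale to base peak (0.518832) = 100: 21.3 : 100.0 : 58.5 : 12.1 : 0.9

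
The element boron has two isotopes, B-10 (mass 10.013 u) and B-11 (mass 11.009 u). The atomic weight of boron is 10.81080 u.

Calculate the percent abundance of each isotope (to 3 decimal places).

Writing the weighted mean with unknown fraction x of B-10:
10.013·x + 11.009·(1 − x) = 10.81080
(10.013 − 11.009)·x = 10.81080 − 11.009
x = -0.19820 / -0.996 = 0.19900 → 19.900% B-10, 80.100% B-11.

B-10: 19.900%, B-11: 80.100%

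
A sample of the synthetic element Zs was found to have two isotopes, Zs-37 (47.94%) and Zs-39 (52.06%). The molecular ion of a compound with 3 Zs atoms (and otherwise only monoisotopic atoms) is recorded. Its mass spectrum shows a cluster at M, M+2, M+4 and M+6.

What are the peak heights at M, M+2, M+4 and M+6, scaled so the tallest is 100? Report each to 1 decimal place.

Each Zs atom is independently Zs-37 (p = 0.4794) or Zs-39 (q = 0.5206); the cluster is the binomial expansion (p + q)^3.
P(M) = 0.4794^3 = 0.110178
P(M+2) = 3 × 0.4794^2 × 0.5206^1 = 0.358940
P(M+4) = 3 × 0.4794^1 × 0.5206^2 = 0.389787
P(M+6) = 0.5206^3 = 0.141095
The M+4 peak is largest (0.389787); scaling to 100 gives 28.3 : 92.1 : 100.0 : 36.2.

28.3 : 92.1 : 100.0 : 36.2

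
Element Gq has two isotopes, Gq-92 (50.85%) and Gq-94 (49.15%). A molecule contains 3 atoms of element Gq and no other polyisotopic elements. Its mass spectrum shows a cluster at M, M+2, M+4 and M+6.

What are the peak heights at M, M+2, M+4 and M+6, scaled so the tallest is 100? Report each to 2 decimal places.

34.49 : 100.00 : 96.66 : 31.14

The 3 Gq atoms are independent, so intensities follow the terms of (0.5085 + 0.4915)^3.
P(M) = 0.5085^3 = 0.131484
P(M+2) = 3 × 0.5085^2 × 0.4915^1 = 0.381265
P(M+4) = 3 × 0.5085^1 × 0.4915^2 = 0.368518
P(M+6) = 0.4915^3 = 0.118733
The M+2 peak is largest (0.381265); scaling to 100 gives 34.49 : 100.00 : 96.66 : 31.14.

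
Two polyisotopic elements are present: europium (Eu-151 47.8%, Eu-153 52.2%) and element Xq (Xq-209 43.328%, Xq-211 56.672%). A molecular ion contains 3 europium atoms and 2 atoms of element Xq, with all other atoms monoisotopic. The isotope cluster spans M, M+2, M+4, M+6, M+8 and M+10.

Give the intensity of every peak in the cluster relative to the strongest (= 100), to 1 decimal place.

Europium pattern (n=3): 0.10921535 : 0.35780594 : 0.39074206 : 0.14223665
Element Xq pattern (n=2): 0.18773156 : 0.49109688 : 0.32117156
Convolve the two distributions (both contribute in 2-u steps):
  M: 0.10921535×0.18773156 = 0.020503
  M+2: 0.10921535×0.49109688 + 0.35780594×0.18773156 = 0.120807
  M+4: 0.10921535×0.32117156 + 0.35780594×0.49109688 + 0.39074206×0.18773156 = 0.284149
  M+6: 0.35780594×0.32117156 + 0.39074206×0.49109688 + 0.14223665×0.18773156 = 0.333512
  M+8: 0.39074206×0.32117156 + 0.14223665×0.49109688 = 0.195347
  M+10: 0.14223665×0.32117156 = 0.045682
Scale to base peak (0.333512) = 100: 6.1 : 36.2 : 85.2 : 100.0 : 58.6 : 13.7

6.1 : 36.2 : 85.2 : 100.0 : 58.6 : 13.7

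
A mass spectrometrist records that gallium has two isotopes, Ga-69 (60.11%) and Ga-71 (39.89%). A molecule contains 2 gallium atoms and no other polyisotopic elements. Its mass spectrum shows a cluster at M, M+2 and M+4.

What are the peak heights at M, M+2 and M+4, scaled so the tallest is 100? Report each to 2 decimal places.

The 2 Ga atoms are independent, so intensities follow the terms of (0.6011 + 0.3989)^2.
P(M) = 0.6011^2 = 0.361321
P(M+2) = 2 × 0.6011^1 × 0.3989^1 = 0.479558
P(M+4) = 0.3989^2 = 0.159121
The M+2 peak is largest (0.479558); scaling to 100 gives 75.34 : 100.00 : 33.18.

75.34 : 100.00 : 33.18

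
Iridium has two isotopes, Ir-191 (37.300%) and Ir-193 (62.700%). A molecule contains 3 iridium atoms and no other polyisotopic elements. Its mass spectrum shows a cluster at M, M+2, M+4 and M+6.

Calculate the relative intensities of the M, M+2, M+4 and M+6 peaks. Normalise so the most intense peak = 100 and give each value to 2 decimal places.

Expanding (0.37300 + 0.62700)^3:
P(M) = 0.37300^3 = 0.051895
P(M+2) = 3 × 0.37300^2 × 0.62700^1 = 0.261702
P(M+4) = 3 × 0.37300^1 × 0.62700^2 = 0.439911
P(M+6) = 0.62700^3 = 0.246492
The M+4 peak is largest (0.439911); scaling to 100 gives 11.80 : 59.49 : 100.00 : 56.03.

11.80 : 59.49 : 100.00 : 56.03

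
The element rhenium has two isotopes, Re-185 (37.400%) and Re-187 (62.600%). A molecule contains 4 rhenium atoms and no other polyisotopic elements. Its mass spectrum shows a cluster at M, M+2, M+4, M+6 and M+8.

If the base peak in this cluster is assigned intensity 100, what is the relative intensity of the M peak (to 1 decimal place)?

5.3

Term probabilities: M 0.0196, M+2 0.1310, M+4 0.3289, M+6 0.3670, M+8 0.1536. Base peak = M+6.
P(M+6) = C(4,3) × 0.37400^1 × 0.62600^3 = 4 × 0.3740 × 0.24531438 = 0.366990 (base)
P(M) = C(4,0) × 0.37400^4 × 0.62600^0 = 1 × 0.0195653 × 1.0000 = 0.019565
Relative intensity = 0.019565 / 0.366990 × 100 = 5.3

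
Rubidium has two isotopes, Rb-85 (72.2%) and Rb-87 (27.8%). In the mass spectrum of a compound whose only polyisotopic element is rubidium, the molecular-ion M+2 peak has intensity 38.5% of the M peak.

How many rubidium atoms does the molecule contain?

The M+2/M ratio from n Rb atoms is n · q/p = n · 0.278/0.722.
n = 0.385 × 0.722/0.278 = 1.00 ≈ 1

1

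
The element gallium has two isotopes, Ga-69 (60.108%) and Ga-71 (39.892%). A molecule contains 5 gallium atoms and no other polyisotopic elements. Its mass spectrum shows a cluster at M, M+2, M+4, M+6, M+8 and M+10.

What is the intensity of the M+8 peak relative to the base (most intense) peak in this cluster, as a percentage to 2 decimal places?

(0.60108 + 0.39892)^5 gives M 0.0785, M+2 0.2604, M+4 0.3456, M+6 0.2294, M+8 0.0761, M+10 0.0101; the largest is M+4.
P(M+4) = C(5,2) × 0.60108^3 × 0.39892^2 = 10 × 0.2171685 × 0.15913717 = 0.345596 (base)
P(M+8) = C(5,4) × 0.60108^1 × 0.39892^4 = 5 × 0.60108 × 0.02532464 = 0.076111
Relative intensity = 0.076111 / 0.345596 × 100 = 22.02

22.02%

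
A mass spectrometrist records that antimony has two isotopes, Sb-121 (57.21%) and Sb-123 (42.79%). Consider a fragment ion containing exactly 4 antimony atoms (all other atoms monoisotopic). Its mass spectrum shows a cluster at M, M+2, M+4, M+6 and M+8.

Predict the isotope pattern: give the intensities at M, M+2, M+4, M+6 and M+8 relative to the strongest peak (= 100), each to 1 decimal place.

Each Sb atom is independently Sb-121 (p = 0.5721) or Sb-123 (q = 0.4279); the cluster is the binomial expansion (p + q)^4.
P(M) = 0.5721^4 = 0.107124
P(M+2) = 4 × 0.5721^3 × 0.4279^1 = 0.320493
P(M+4) = 6 × 0.5721^2 × 0.4279^2 = 0.359567
P(M+6) = 4 × 0.5721^1 × 0.4279^3 = 0.179291
P(M+8) = 0.4279^4 = 0.033525
The M+4 peak is largest (0.359567); scaling to 100 gives 29.8 : 89.1 : 100.0 : 49.9 : 9.3.

29.8 : 89.1 : 100.0 : 49.9 : 9.3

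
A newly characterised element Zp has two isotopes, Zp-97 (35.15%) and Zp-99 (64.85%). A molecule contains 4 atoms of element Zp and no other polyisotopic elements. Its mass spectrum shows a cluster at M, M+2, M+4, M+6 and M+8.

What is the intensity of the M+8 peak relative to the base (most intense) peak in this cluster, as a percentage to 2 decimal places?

46.12%

(0.3515 + 0.6485)^4 gives M 0.0153, M+2 0.1127, M+4 0.3118, M+6 0.3835, M+8 0.1769; the largest is M+6.
P(M+6) = C(4,3) × 0.3515^1 × 0.6485^3 = 4 × 0.3515 × 0.27272813 = 0.383456 (base)
P(M+8) = C(4,4) × 0.3515^0 × 0.6485^4 = 1 × 1.0000 × 0.17686419 = 0.176864
Relative intensity = 0.176864 / 0.383456 × 100 = 46.12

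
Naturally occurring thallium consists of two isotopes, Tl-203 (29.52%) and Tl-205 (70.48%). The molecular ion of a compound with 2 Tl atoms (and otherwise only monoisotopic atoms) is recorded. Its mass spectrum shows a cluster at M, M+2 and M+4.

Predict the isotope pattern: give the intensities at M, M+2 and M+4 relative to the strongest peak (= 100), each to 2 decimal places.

Expanding (0.2952 + 0.7048)^2:
P(M) = 0.2952^2 = 0.087143
P(M+2) = 2 × 0.2952^1 × 0.7048^1 = 0.416114
P(M+4) = 0.7048^2 = 0.496743
The M+4 peak is largest (0.496743); scaling to 100 gives 17.54 : 83.77 : 100.00.

17.54 : 83.77 : 100.00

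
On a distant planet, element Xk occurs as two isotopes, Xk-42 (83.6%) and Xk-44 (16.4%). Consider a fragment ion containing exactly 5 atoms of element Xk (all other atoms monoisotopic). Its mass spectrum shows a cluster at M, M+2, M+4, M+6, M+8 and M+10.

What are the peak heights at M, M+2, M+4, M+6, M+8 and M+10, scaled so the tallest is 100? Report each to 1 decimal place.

100.0 : 98.1 : 38.5 : 7.5 : 0.7 : 0.0

The 5 Xk atoms are independent, so intensities follow the terms of (0.836 + 0.164)^5.
P(M) = 0.836^5 = 0.408349
P(M+2) = 5 × 0.836^4 × 0.164^1 = 0.400534
P(M+4) = 10 × 0.836^3 × 0.164^2 = 0.157147
P(M+6) = 10 × 0.836^2 × 0.164^3 = 0.030828
P(M+8) = 5 × 0.836^1 × 0.164^4 = 0.003024
P(M+10) = 0.164^5 = 0.000119
The M peak is largest (0.408349); scaling to 100 gives 100.0 : 98.1 : 38.5 : 7.5 : 0.7 : 0.0.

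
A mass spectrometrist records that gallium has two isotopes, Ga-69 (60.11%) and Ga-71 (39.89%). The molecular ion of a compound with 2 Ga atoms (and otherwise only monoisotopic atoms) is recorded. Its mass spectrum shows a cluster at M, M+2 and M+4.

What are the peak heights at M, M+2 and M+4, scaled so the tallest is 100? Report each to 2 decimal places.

75.34 : 100.00 : 33.18

Each Ga atom is independently Ga-69 (p = 0.6011) or Ga-71 (q = 0.3989); the cluster is the binomial expansion (p + q)^2.
P(M) = 0.6011^2 = 0.361321
P(M+2) = 2 × 0.6011^1 × 0.3989^1 = 0.479558
P(M+4) = 0.3989^2 = 0.159121
The M+2 peak is largest (0.479558); scaling to 100 gives 75.34 : 100.00 : 33.18.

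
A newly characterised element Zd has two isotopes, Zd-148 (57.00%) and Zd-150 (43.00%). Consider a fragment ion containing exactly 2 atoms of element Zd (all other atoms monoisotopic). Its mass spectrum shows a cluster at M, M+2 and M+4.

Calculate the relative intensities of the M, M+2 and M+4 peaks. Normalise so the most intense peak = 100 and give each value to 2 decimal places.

66.28 : 100.00 : 37.72

The 2 Zd atoms are independent, so intensities follow the terms of (0.5700 + 0.4300)^2.
P(M) = 0.5700^2 = 0.324900
P(M+2) = 2 × 0.5700^1 × 0.4300^1 = 0.490200
P(M+4) = 0.4300^2 = 0.184900
The M+2 peak is largest (0.490200); scaling to 100 gives 66.28 : 100.00 : 37.72.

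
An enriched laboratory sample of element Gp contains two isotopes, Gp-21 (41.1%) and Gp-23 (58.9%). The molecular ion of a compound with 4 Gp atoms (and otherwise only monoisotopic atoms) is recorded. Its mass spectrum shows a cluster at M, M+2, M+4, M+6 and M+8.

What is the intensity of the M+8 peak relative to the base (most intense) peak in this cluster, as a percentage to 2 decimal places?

Binomial terms of (0.411 + 0.589)^4: M 0.0285, M+2 0.1636, M+4 0.3516, M+6 0.3359, M+8 0.1204 → M+4 is the base peak.
P(M+4) = C(4,2) × 0.411^2 × 0.589^2 = 6 × 0.168921 × 0.346921 = 0.351613 (base)
P(M+8) = C(4,4) × 0.411^0 × 0.589^4 = 1 × 1.0000 × 0.12035418 = 0.120354
Relative intensity = 0.120354 / 0.351613 × 100 = 34.23

34.23%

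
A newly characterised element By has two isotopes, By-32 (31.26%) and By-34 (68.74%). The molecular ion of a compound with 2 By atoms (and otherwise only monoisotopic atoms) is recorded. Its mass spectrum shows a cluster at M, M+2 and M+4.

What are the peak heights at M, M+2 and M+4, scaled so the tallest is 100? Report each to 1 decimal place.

20.7 : 91.0 : 100.0

The 2 By atoms are independent, so intensities follow the terms of (0.3126 + 0.6874)^2.
P(M) = 0.3126^2 = 0.097719
P(M+2) = 2 × 0.3126^1 × 0.6874^1 = 0.429762
P(M+4) = 0.6874^2 = 0.472519
The M+4 peak is largest (0.472519); scaling to 100 gives 20.7 : 91.0 : 100.0.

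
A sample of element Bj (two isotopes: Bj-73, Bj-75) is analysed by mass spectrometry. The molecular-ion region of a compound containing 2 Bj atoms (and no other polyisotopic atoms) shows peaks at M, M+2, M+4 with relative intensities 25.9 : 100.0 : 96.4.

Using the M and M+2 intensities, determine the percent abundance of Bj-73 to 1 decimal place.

Write p for the Bj-73 fraction. I(M+2)/I(M) = [C(2,1)·p^1·(1−p)] / p^2 = 2·(1−p)/p = 100.0/25.9 = 3.8610
(1−p)/p = 3.8610/2 = 1.9305  ⇒  p = 1/(1 + 1.9305) = 0.3412
Bj-73: 34.1%, Bj-75: 65.9%.

34.1%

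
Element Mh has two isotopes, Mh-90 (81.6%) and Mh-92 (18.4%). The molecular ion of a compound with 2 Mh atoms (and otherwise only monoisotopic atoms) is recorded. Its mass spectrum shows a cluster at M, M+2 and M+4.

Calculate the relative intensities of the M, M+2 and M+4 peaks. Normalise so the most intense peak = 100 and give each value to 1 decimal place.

Expanding (0.816 + 0.184)^2:
P(M) = 0.816^2 = 0.665856
P(M+2) = 2 × 0.816^1 × 0.184^1 = 0.300288
P(M+4) = 0.184^2 = 0.033856
The M peak is largest (0.665856); scaling to 100 gives 100.0 : 45.1 : 5.1.

100.0 : 45.1 : 5.1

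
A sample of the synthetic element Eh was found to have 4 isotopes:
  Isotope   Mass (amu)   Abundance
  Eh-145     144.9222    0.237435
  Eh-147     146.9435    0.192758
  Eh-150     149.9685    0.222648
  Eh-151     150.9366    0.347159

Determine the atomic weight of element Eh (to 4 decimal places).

148.5233 amu

The abundance-weighted mean is 0.237435 × 144.9222 + 0.192758 × 146.9435 + 0.222648 × 149.9685 + 0.347159 × 150.9366
= 34.40960 + 28.32454 + 33.39019 + 52.39900 = 148.52333 amu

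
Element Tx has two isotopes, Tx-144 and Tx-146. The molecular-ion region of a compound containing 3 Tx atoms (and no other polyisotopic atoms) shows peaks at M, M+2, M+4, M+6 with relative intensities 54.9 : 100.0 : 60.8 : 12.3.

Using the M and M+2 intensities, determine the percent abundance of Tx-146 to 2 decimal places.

37.78%

Write p for the Tx-144 fraction. I(M+2)/I(M) = [C(3,1)·p^2·(1−p)] / p^3 = 3·(1−p)/p = 100.0/54.9 = 1.8215
(1−p)/p = 1.8215/3 = 0.6072  ⇒  p = 1/(1 + 0.6072) = 0.6222
Tx-144: 62.22%, Tx-146: 37.78%.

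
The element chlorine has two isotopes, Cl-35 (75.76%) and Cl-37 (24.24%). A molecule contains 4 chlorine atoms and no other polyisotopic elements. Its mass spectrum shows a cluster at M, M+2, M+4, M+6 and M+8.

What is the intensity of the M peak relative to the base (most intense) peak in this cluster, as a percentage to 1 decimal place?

Binomial terms of (0.7576 + 0.2424)^4: M 0.3294, M+2 0.4216, M+4 0.2023, M+6 0.0432, M+8 0.0035 → M+2 is the base peak.
P(M+2) = C(4,1) × 0.7576^3 × 0.2424^1 = 4 × 0.4348304 × 0.2424 = 0.421612 (base)
P(M) = C(4,0) × 0.7576^4 × 0.2424^0 = 1 × 0.32942751 × 1.0000 = 0.329428
Relative intensity = 0.329428 / 0.421612 × 100 = 78.1

78.1%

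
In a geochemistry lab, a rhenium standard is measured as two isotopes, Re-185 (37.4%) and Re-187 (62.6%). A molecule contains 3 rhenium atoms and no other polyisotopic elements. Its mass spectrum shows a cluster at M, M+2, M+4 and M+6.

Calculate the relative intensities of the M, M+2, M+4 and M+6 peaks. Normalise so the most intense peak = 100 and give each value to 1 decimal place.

11.9 : 59.7 : 100.0 : 55.8

Expanding (0.374 + 0.626)^3:
P(M) = 0.374^3 = 0.052314
P(M+2) = 3 × 0.374^2 × 0.626^1 = 0.262687
P(M+4) = 3 × 0.374^1 × 0.626^2 = 0.439685
P(M+6) = 0.626^3 = 0.245314
The M+4 peak is largest (0.439685); scaling to 100 gives 11.9 : 59.7 : 100.0 : 55.8.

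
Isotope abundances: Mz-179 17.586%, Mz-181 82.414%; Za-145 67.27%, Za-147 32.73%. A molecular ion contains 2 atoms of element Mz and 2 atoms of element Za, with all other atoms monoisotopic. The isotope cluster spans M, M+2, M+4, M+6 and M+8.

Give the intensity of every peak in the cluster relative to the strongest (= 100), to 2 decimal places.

3.19 : 33.03 : 100.00 : 75.32 : 16.60

Element Mz pattern (n=2): 0.03092674 : 0.28986652 : 0.67920674
Element Za pattern (n=2): 0.45252529 : 0.44034942 : 0.10712529
Convolve the two distributions (both contribute in 2-u steps):
  M: 0.03092674×0.45252529 = 0.013995
  M+2: 0.03092674×0.44034942 + 0.28986652×0.45252529 = 0.144791
  M+4: 0.03092674×0.10712529 + 0.28986652×0.44034942 + 0.67920674×0.45252529 = 0.438314
  M+6: 0.28986652×0.10712529 + 0.67920674×0.44034942 = 0.330140
  M+8: 0.67920674×0.10712529 = 0.072760
Scale to base peak (0.438314) = 100: 3.19 : 33.03 : 100.00 : 75.32 : 16.60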